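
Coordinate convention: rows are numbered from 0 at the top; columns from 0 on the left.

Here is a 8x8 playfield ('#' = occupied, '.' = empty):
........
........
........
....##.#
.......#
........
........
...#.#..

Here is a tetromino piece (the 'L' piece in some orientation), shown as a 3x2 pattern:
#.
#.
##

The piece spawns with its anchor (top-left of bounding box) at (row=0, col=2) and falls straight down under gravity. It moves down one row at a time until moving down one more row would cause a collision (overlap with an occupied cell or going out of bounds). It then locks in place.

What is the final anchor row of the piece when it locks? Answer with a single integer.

Answer: 4

Derivation:
Spawn at (row=0, col=2). Try each row:
  row 0: fits
  row 1: fits
  row 2: fits
  row 3: fits
  row 4: fits
  row 5: blocked -> lock at row 4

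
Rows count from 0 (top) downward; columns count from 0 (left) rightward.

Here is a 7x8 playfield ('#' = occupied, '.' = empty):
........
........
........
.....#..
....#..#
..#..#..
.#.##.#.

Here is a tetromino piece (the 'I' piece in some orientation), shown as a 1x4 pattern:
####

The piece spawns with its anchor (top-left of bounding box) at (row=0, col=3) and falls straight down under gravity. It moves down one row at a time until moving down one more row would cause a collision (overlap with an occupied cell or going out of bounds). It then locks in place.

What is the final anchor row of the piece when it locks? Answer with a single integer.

Answer: 2

Derivation:
Spawn at (row=0, col=3). Try each row:
  row 0: fits
  row 1: fits
  row 2: fits
  row 3: blocked -> lock at row 2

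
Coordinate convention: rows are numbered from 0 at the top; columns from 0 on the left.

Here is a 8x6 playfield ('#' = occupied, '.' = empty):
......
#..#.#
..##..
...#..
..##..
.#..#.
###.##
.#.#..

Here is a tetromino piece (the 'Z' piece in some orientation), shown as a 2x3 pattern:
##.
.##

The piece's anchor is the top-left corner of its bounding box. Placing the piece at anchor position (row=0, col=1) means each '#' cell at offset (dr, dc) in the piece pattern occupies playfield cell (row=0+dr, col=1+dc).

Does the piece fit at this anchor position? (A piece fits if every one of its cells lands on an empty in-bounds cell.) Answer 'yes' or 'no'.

Check each piece cell at anchor (0, 1):
  offset (0,0) -> (0,1): empty -> OK
  offset (0,1) -> (0,2): empty -> OK
  offset (1,1) -> (1,2): empty -> OK
  offset (1,2) -> (1,3): occupied ('#') -> FAIL
All cells valid: no

Answer: no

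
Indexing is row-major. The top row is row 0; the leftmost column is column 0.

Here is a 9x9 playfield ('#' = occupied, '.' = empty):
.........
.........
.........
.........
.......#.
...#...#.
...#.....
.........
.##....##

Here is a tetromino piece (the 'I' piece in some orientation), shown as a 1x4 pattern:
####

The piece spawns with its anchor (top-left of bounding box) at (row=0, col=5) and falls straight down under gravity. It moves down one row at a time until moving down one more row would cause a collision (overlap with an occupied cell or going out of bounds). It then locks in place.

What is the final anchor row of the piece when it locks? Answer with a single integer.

Answer: 3

Derivation:
Spawn at (row=0, col=5). Try each row:
  row 0: fits
  row 1: fits
  row 2: fits
  row 3: fits
  row 4: blocked -> lock at row 3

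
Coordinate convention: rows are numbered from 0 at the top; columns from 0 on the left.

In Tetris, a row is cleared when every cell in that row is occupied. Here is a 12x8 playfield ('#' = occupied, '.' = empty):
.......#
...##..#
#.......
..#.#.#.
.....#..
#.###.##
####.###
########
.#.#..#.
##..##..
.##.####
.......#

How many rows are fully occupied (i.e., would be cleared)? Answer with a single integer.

Check each row:
  row 0: 7 empty cells -> not full
  row 1: 5 empty cells -> not full
  row 2: 7 empty cells -> not full
  row 3: 5 empty cells -> not full
  row 4: 7 empty cells -> not full
  row 5: 2 empty cells -> not full
  row 6: 1 empty cell -> not full
  row 7: 0 empty cells -> FULL (clear)
  row 8: 5 empty cells -> not full
  row 9: 4 empty cells -> not full
  row 10: 2 empty cells -> not full
  row 11: 7 empty cells -> not full
Total rows cleared: 1

Answer: 1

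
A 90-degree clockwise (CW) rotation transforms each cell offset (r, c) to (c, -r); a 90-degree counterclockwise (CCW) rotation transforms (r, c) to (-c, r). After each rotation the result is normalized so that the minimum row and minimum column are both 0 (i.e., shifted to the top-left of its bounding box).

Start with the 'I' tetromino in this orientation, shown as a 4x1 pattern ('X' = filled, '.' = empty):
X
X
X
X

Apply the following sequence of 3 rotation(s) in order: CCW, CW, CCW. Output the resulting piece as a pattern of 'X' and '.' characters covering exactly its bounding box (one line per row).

Answer: XXXX

Derivation:
Start:
X
X
X
X
After rotation 1 (CCW):
XXXX
After rotation 2 (CW):
X
X
X
X
After rotation 3 (CCW):
XXXX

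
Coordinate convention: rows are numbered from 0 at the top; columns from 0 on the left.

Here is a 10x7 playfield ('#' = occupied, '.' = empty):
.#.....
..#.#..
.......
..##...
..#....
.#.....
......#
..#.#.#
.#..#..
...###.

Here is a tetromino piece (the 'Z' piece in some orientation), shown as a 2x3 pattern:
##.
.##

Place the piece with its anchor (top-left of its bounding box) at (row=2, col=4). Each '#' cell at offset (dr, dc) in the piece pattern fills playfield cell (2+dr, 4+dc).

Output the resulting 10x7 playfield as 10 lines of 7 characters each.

Fill (2+0,4+0) = (2,4)
Fill (2+0,4+1) = (2,5)
Fill (2+1,4+1) = (3,5)
Fill (2+1,4+2) = (3,6)

Answer: .#.....
..#.#..
....##.
..##.##
..#....
.#.....
......#
..#.#.#
.#..#..
...###.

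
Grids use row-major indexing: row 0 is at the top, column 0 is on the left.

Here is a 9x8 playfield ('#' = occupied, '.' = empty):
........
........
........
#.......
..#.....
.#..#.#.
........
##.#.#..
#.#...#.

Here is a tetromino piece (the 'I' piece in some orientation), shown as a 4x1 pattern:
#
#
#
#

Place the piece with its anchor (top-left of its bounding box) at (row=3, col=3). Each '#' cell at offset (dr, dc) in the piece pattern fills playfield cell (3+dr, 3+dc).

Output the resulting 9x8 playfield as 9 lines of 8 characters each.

Fill (3+0,3+0) = (3,3)
Fill (3+1,3+0) = (4,3)
Fill (3+2,3+0) = (5,3)
Fill (3+3,3+0) = (6,3)

Answer: ........
........
........
#..#....
..##....
.#.##.#.
...#....
##.#.#..
#.#...#.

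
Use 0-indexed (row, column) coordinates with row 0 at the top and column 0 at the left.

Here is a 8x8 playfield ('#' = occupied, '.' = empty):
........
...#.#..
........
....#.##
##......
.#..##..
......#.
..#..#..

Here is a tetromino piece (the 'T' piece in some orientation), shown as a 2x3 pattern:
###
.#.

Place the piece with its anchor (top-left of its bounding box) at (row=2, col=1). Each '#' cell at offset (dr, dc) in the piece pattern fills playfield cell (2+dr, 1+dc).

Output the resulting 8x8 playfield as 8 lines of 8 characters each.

Fill (2+0,1+0) = (2,1)
Fill (2+0,1+1) = (2,2)
Fill (2+0,1+2) = (2,3)
Fill (2+1,1+1) = (3,2)

Answer: ........
...#.#..
.###....
..#.#.##
##......
.#..##..
......#.
..#..#..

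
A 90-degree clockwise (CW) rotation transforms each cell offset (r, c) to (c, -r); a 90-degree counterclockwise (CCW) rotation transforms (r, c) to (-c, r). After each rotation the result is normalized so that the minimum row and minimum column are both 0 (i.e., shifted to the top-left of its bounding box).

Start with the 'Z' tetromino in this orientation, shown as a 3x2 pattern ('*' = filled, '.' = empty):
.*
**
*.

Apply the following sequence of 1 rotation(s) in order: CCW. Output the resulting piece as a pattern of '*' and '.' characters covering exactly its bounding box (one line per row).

Answer: **.
.**

Derivation:
Start:
.*
**
*.
After rotation 1 (CCW):
**.
.**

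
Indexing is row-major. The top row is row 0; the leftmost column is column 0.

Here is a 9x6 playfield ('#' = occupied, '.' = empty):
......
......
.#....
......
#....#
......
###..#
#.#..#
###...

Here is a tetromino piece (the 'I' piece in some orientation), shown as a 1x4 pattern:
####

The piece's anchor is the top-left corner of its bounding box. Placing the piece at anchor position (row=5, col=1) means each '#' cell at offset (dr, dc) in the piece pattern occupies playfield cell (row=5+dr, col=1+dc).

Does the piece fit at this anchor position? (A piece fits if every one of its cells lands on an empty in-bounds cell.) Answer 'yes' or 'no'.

Answer: yes

Derivation:
Check each piece cell at anchor (5, 1):
  offset (0,0) -> (5,1): empty -> OK
  offset (0,1) -> (5,2): empty -> OK
  offset (0,2) -> (5,3): empty -> OK
  offset (0,3) -> (5,4): empty -> OK
All cells valid: yes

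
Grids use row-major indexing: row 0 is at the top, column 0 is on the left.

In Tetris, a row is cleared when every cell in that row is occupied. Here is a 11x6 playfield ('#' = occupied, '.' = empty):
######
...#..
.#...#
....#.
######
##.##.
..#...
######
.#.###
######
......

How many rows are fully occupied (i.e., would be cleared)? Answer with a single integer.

Answer: 4

Derivation:
Check each row:
  row 0: 0 empty cells -> FULL (clear)
  row 1: 5 empty cells -> not full
  row 2: 4 empty cells -> not full
  row 3: 5 empty cells -> not full
  row 4: 0 empty cells -> FULL (clear)
  row 5: 2 empty cells -> not full
  row 6: 5 empty cells -> not full
  row 7: 0 empty cells -> FULL (clear)
  row 8: 2 empty cells -> not full
  row 9: 0 empty cells -> FULL (clear)
  row 10: 6 empty cells -> not full
Total rows cleared: 4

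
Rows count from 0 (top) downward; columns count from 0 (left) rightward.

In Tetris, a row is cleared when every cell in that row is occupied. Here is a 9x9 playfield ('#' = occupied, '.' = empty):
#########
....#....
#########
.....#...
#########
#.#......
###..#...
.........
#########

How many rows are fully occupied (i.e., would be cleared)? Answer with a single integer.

Answer: 4

Derivation:
Check each row:
  row 0: 0 empty cells -> FULL (clear)
  row 1: 8 empty cells -> not full
  row 2: 0 empty cells -> FULL (clear)
  row 3: 8 empty cells -> not full
  row 4: 0 empty cells -> FULL (clear)
  row 5: 7 empty cells -> not full
  row 6: 5 empty cells -> not full
  row 7: 9 empty cells -> not full
  row 8: 0 empty cells -> FULL (clear)
Total rows cleared: 4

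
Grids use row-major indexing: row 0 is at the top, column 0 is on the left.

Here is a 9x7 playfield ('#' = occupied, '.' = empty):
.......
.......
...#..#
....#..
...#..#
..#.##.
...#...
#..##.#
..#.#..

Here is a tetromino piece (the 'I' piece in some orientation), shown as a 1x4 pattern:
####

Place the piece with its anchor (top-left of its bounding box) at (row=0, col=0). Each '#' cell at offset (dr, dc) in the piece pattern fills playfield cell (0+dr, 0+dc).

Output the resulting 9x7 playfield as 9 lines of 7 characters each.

Fill (0+0,0+0) = (0,0)
Fill (0+0,0+1) = (0,1)
Fill (0+0,0+2) = (0,2)
Fill (0+0,0+3) = (0,3)

Answer: ####...
.......
...#..#
....#..
...#..#
..#.##.
...#...
#..##.#
..#.#..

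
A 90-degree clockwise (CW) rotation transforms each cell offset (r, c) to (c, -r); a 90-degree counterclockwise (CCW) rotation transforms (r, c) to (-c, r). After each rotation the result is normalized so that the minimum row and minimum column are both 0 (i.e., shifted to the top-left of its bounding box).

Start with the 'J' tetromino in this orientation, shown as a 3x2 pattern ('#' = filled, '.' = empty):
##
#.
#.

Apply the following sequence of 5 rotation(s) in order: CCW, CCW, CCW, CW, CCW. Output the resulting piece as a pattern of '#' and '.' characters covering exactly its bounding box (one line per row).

Answer: ###
..#

Derivation:
Start:
##
#.
#.
After rotation 1 (CCW):
#..
###
After rotation 2 (CCW):
.#
.#
##
After rotation 3 (CCW):
###
..#
After rotation 4 (CW):
.#
.#
##
After rotation 5 (CCW):
###
..#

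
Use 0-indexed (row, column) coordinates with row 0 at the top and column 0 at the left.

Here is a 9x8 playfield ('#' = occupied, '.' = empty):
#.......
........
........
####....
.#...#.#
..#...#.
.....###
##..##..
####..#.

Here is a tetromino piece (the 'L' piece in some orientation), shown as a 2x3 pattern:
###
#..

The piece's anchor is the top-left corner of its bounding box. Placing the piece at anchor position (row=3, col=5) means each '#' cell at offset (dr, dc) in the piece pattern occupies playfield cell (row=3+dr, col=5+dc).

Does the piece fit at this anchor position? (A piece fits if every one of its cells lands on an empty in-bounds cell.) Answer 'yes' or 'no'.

Answer: no

Derivation:
Check each piece cell at anchor (3, 5):
  offset (0,0) -> (3,5): empty -> OK
  offset (0,1) -> (3,6): empty -> OK
  offset (0,2) -> (3,7): empty -> OK
  offset (1,0) -> (4,5): occupied ('#') -> FAIL
All cells valid: no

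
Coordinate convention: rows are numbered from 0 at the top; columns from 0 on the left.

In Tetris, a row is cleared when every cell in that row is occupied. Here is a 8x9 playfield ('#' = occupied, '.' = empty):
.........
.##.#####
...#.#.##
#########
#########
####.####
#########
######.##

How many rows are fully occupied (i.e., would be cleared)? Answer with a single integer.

Answer: 3

Derivation:
Check each row:
  row 0: 9 empty cells -> not full
  row 1: 2 empty cells -> not full
  row 2: 5 empty cells -> not full
  row 3: 0 empty cells -> FULL (clear)
  row 4: 0 empty cells -> FULL (clear)
  row 5: 1 empty cell -> not full
  row 6: 0 empty cells -> FULL (clear)
  row 7: 1 empty cell -> not full
Total rows cleared: 3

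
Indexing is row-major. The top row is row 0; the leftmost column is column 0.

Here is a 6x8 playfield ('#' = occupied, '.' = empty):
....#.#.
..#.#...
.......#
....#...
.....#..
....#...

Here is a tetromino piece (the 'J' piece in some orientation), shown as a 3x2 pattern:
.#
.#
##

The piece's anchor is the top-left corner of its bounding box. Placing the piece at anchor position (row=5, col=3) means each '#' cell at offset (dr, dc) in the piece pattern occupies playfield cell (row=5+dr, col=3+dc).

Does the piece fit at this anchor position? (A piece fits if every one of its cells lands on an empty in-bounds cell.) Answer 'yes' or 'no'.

Check each piece cell at anchor (5, 3):
  offset (0,1) -> (5,4): occupied ('#') -> FAIL
  offset (1,1) -> (6,4): out of bounds -> FAIL
  offset (2,0) -> (7,3): out of bounds -> FAIL
  offset (2,1) -> (7,4): out of bounds -> FAIL
All cells valid: no

Answer: no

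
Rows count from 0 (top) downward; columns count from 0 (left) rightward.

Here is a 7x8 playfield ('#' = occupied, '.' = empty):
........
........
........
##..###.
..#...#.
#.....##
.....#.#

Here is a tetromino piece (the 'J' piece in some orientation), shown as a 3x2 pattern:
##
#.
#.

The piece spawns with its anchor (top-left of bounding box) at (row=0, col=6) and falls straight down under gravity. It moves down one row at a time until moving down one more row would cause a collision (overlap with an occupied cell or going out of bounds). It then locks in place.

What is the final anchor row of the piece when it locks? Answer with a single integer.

Spawn at (row=0, col=6). Try each row:
  row 0: fits
  row 1: blocked -> lock at row 0

Answer: 0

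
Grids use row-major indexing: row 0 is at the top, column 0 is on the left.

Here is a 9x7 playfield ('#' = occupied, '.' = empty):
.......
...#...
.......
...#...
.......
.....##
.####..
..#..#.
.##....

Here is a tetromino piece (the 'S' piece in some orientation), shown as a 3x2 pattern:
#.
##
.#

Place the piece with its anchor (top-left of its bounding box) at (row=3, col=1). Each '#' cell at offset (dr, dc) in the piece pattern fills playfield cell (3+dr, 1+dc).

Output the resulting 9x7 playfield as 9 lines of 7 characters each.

Fill (3+0,1+0) = (3,1)
Fill (3+1,1+0) = (4,1)
Fill (3+1,1+1) = (4,2)
Fill (3+2,1+1) = (5,2)

Answer: .......
...#...
.......
.#.#...
.##....
..#..##
.####..
..#..#.
.##....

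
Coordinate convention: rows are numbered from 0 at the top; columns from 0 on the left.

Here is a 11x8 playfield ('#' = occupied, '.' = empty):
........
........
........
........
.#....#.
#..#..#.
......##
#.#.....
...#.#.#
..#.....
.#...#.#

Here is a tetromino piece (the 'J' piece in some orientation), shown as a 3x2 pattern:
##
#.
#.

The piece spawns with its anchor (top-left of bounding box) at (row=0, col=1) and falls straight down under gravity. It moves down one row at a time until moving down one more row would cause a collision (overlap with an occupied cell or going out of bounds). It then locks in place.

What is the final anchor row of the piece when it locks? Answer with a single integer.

Spawn at (row=0, col=1). Try each row:
  row 0: fits
  row 1: fits
  row 2: blocked -> lock at row 1

Answer: 1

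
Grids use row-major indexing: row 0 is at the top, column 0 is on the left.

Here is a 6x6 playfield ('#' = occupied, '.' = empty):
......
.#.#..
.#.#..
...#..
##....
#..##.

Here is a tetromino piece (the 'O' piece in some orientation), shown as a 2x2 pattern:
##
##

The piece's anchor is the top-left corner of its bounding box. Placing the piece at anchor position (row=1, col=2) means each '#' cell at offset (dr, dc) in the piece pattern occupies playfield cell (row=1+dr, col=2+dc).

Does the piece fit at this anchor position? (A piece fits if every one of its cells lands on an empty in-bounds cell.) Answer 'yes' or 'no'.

Check each piece cell at anchor (1, 2):
  offset (0,0) -> (1,2): empty -> OK
  offset (0,1) -> (1,3): occupied ('#') -> FAIL
  offset (1,0) -> (2,2): empty -> OK
  offset (1,1) -> (2,3): occupied ('#') -> FAIL
All cells valid: no

Answer: no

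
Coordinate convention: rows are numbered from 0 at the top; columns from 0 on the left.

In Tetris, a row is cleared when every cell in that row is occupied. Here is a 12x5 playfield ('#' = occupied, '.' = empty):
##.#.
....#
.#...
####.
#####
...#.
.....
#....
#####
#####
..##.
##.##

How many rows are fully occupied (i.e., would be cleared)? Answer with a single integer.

Check each row:
  row 0: 2 empty cells -> not full
  row 1: 4 empty cells -> not full
  row 2: 4 empty cells -> not full
  row 3: 1 empty cell -> not full
  row 4: 0 empty cells -> FULL (clear)
  row 5: 4 empty cells -> not full
  row 6: 5 empty cells -> not full
  row 7: 4 empty cells -> not full
  row 8: 0 empty cells -> FULL (clear)
  row 9: 0 empty cells -> FULL (clear)
  row 10: 3 empty cells -> not full
  row 11: 1 empty cell -> not full
Total rows cleared: 3

Answer: 3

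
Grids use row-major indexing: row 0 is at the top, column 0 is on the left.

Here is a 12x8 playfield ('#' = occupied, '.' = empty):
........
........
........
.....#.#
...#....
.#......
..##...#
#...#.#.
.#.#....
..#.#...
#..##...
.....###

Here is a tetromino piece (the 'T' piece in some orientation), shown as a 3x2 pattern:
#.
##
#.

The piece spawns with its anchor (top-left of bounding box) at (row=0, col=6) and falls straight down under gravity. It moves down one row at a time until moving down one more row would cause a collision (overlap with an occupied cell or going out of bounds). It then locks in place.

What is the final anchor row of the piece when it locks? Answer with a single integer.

Answer: 1

Derivation:
Spawn at (row=0, col=6). Try each row:
  row 0: fits
  row 1: fits
  row 2: blocked -> lock at row 1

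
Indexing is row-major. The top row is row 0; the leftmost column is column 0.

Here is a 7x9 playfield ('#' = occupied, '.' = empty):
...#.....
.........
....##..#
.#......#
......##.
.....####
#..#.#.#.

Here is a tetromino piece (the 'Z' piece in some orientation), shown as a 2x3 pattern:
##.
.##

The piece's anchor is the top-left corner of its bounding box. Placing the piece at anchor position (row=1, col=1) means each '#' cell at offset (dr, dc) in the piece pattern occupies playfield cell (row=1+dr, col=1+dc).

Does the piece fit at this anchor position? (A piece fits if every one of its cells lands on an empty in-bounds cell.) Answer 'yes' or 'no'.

Answer: yes

Derivation:
Check each piece cell at anchor (1, 1):
  offset (0,0) -> (1,1): empty -> OK
  offset (0,1) -> (1,2): empty -> OK
  offset (1,1) -> (2,2): empty -> OK
  offset (1,2) -> (2,3): empty -> OK
All cells valid: yes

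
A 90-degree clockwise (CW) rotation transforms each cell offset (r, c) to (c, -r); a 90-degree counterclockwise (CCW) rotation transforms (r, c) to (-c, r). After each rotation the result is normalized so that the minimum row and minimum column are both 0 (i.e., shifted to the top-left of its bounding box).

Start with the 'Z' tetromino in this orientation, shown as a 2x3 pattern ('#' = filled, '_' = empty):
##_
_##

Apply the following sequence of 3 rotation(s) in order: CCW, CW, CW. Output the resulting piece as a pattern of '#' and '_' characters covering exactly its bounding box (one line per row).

Start:
##_
_##
After rotation 1 (CCW):
_#
##
#_
After rotation 2 (CW):
##_
_##
After rotation 3 (CW):
_#
##
#_

Answer: _#
##
#_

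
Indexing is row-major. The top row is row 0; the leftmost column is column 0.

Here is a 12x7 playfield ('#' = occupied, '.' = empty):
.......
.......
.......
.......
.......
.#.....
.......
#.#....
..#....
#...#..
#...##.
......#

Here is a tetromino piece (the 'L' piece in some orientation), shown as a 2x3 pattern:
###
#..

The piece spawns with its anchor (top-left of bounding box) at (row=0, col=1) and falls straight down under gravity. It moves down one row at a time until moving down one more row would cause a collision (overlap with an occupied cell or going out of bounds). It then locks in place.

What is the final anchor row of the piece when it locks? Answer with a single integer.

Spawn at (row=0, col=1). Try each row:
  row 0: fits
  row 1: fits
  row 2: fits
  row 3: fits
  row 4: blocked -> lock at row 3

Answer: 3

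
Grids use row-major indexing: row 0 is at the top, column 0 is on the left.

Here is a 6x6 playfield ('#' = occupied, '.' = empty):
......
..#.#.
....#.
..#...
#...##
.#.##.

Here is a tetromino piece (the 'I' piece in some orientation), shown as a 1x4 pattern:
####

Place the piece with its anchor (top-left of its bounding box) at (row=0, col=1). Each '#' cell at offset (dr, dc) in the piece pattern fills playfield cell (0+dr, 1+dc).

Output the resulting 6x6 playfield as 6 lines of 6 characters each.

Fill (0+0,1+0) = (0,1)
Fill (0+0,1+1) = (0,2)
Fill (0+0,1+2) = (0,3)
Fill (0+0,1+3) = (0,4)

Answer: .####.
..#.#.
....#.
..#...
#...##
.#.##.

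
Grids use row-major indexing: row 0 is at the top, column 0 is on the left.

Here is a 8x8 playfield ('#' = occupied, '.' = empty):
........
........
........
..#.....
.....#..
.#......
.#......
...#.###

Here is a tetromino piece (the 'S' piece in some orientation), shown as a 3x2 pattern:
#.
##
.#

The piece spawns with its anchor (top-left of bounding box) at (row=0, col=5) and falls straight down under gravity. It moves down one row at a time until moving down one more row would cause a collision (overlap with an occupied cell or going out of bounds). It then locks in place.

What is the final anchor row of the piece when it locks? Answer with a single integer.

Answer: 2

Derivation:
Spawn at (row=0, col=5). Try each row:
  row 0: fits
  row 1: fits
  row 2: fits
  row 3: blocked -> lock at row 2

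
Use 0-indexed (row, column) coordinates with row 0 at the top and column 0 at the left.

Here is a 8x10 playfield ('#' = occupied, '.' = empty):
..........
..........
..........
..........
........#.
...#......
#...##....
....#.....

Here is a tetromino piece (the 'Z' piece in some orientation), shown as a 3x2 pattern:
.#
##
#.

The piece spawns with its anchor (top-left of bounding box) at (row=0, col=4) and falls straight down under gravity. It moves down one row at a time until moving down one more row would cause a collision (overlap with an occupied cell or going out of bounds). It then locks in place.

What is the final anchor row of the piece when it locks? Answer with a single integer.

Answer: 3

Derivation:
Spawn at (row=0, col=4). Try each row:
  row 0: fits
  row 1: fits
  row 2: fits
  row 3: fits
  row 4: blocked -> lock at row 3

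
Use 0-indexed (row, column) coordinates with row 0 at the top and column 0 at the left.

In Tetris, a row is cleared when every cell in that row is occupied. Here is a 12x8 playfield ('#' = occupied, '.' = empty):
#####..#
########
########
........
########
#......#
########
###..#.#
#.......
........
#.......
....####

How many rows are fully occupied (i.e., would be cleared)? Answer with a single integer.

Check each row:
  row 0: 2 empty cells -> not full
  row 1: 0 empty cells -> FULL (clear)
  row 2: 0 empty cells -> FULL (clear)
  row 3: 8 empty cells -> not full
  row 4: 0 empty cells -> FULL (clear)
  row 5: 6 empty cells -> not full
  row 6: 0 empty cells -> FULL (clear)
  row 7: 3 empty cells -> not full
  row 8: 7 empty cells -> not full
  row 9: 8 empty cells -> not full
  row 10: 7 empty cells -> not full
  row 11: 4 empty cells -> not full
Total rows cleared: 4

Answer: 4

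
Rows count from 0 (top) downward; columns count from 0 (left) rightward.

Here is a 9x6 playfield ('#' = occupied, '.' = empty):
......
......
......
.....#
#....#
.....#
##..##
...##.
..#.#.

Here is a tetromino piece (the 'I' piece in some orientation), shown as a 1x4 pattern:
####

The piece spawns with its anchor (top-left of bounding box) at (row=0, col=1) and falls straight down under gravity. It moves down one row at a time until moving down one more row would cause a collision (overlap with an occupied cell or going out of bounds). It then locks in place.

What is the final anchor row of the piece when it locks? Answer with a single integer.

Spawn at (row=0, col=1). Try each row:
  row 0: fits
  row 1: fits
  row 2: fits
  row 3: fits
  row 4: fits
  row 5: fits
  row 6: blocked -> lock at row 5

Answer: 5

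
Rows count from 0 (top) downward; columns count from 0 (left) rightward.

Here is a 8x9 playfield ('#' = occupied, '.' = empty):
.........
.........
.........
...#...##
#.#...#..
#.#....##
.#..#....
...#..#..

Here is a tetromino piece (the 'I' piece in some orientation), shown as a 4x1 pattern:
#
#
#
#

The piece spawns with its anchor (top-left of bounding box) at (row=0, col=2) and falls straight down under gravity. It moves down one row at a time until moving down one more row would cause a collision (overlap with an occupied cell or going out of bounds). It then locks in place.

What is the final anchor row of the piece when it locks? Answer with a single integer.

Answer: 0

Derivation:
Spawn at (row=0, col=2). Try each row:
  row 0: fits
  row 1: blocked -> lock at row 0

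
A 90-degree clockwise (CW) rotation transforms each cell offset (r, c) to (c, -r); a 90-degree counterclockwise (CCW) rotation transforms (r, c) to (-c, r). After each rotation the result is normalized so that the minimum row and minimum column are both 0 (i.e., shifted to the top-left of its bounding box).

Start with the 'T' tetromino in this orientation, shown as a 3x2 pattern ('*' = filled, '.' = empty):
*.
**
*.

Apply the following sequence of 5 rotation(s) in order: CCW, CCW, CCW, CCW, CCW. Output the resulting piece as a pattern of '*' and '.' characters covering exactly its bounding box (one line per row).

Answer: .*.
***

Derivation:
Start:
*.
**
*.
After rotation 1 (CCW):
.*.
***
After rotation 2 (CCW):
.*
**
.*
After rotation 3 (CCW):
***
.*.
After rotation 4 (CCW):
*.
**
*.
After rotation 5 (CCW):
.*.
***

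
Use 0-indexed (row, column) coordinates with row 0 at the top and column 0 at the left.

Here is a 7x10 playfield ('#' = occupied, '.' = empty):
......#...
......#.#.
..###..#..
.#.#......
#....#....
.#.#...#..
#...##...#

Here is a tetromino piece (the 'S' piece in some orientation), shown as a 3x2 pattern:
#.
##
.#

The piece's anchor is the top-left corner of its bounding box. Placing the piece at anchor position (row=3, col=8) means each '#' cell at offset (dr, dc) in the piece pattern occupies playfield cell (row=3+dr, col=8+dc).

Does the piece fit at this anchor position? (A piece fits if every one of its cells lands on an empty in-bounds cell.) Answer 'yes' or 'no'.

Answer: yes

Derivation:
Check each piece cell at anchor (3, 8):
  offset (0,0) -> (3,8): empty -> OK
  offset (1,0) -> (4,8): empty -> OK
  offset (1,1) -> (4,9): empty -> OK
  offset (2,1) -> (5,9): empty -> OK
All cells valid: yes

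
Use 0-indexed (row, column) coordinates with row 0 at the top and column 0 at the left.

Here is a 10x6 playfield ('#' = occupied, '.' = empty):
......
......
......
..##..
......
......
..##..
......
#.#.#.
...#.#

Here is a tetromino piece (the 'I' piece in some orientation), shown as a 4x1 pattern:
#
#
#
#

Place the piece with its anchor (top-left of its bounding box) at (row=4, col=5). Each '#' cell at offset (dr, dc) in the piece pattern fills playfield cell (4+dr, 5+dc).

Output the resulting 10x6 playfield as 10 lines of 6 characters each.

Answer: ......
......
......
..##..
.....#
.....#
..##.#
.....#
#.#.#.
...#.#

Derivation:
Fill (4+0,5+0) = (4,5)
Fill (4+1,5+0) = (5,5)
Fill (4+2,5+0) = (6,5)
Fill (4+3,5+0) = (7,5)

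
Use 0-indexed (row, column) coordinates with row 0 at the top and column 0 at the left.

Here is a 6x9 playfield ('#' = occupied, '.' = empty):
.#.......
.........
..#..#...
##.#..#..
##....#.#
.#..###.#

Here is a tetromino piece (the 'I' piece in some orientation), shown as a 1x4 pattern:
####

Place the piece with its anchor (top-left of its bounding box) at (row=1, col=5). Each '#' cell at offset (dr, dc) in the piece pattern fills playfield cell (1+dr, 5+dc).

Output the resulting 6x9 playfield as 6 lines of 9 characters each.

Fill (1+0,5+0) = (1,5)
Fill (1+0,5+1) = (1,6)
Fill (1+0,5+2) = (1,7)
Fill (1+0,5+3) = (1,8)

Answer: .#.......
.....####
..#..#...
##.#..#..
##....#.#
.#..###.#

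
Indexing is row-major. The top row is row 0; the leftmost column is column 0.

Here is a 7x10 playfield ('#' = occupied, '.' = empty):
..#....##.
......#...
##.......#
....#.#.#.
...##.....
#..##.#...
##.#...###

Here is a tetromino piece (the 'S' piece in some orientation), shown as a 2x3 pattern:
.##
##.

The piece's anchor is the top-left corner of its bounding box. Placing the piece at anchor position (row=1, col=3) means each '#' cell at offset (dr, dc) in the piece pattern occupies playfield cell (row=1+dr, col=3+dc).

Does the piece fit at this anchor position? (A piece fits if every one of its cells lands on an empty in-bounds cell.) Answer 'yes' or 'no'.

Check each piece cell at anchor (1, 3):
  offset (0,1) -> (1,4): empty -> OK
  offset (0,2) -> (1,5): empty -> OK
  offset (1,0) -> (2,3): empty -> OK
  offset (1,1) -> (2,4): empty -> OK
All cells valid: yes

Answer: yes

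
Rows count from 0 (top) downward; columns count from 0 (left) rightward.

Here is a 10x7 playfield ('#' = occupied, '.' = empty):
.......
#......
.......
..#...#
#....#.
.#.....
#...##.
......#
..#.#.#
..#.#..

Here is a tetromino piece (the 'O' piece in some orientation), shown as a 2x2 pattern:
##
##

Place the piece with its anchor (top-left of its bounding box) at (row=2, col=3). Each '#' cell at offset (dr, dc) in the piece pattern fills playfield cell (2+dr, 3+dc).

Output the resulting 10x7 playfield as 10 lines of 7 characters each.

Fill (2+0,3+0) = (2,3)
Fill (2+0,3+1) = (2,4)
Fill (2+1,3+0) = (3,3)
Fill (2+1,3+1) = (3,4)

Answer: .......
#......
...##..
..###.#
#....#.
.#.....
#...##.
......#
..#.#.#
..#.#..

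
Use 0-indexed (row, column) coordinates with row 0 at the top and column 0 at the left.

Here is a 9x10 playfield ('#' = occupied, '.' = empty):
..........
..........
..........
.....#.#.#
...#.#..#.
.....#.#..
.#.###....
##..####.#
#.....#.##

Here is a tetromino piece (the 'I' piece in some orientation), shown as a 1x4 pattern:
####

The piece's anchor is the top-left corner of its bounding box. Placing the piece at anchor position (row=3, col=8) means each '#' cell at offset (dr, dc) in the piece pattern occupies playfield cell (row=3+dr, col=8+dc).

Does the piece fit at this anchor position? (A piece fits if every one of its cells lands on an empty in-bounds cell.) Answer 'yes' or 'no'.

Answer: no

Derivation:
Check each piece cell at anchor (3, 8):
  offset (0,0) -> (3,8): empty -> OK
  offset (0,1) -> (3,9): occupied ('#') -> FAIL
  offset (0,2) -> (3,10): out of bounds -> FAIL
  offset (0,3) -> (3,11): out of bounds -> FAIL
All cells valid: no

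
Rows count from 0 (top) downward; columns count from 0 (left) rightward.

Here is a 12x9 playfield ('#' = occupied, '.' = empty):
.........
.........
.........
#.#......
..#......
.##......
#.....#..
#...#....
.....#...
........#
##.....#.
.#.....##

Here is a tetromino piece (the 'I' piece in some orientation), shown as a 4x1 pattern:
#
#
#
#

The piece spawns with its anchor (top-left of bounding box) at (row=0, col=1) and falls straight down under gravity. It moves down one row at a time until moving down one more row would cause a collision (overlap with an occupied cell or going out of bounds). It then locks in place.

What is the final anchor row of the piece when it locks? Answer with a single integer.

Answer: 1

Derivation:
Spawn at (row=0, col=1). Try each row:
  row 0: fits
  row 1: fits
  row 2: blocked -> lock at row 1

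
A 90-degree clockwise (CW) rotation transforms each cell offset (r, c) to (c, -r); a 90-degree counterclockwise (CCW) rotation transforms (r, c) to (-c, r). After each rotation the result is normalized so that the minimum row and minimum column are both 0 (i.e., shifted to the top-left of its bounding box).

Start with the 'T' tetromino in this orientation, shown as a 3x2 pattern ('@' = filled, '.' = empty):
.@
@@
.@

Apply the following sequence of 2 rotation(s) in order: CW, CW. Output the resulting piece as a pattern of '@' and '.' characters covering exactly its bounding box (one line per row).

Start:
.@
@@
.@
After rotation 1 (CW):
.@.
@@@
After rotation 2 (CW):
@.
@@
@.

Answer: @.
@@
@.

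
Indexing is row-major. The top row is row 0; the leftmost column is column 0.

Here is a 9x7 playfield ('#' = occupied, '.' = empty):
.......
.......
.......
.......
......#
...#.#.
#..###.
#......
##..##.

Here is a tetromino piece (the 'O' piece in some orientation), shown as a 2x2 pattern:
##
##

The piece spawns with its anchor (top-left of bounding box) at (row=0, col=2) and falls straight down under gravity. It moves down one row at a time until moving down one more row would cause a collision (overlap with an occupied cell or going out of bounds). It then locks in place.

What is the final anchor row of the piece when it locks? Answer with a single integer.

Spawn at (row=0, col=2). Try each row:
  row 0: fits
  row 1: fits
  row 2: fits
  row 3: fits
  row 4: blocked -> lock at row 3

Answer: 3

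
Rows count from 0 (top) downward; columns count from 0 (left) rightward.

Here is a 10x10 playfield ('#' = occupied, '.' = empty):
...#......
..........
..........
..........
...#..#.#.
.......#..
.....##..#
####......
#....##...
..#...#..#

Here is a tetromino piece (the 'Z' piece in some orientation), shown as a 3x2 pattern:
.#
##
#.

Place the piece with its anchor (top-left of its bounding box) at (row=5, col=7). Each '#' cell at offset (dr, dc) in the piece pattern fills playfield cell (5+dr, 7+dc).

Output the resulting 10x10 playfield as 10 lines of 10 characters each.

Answer: ...#......
..........
..........
..........
...#..#.#.
.......##.
.....#####
####...#..
#....##...
..#...#..#

Derivation:
Fill (5+0,7+1) = (5,8)
Fill (5+1,7+0) = (6,7)
Fill (5+1,7+1) = (6,8)
Fill (5+2,7+0) = (7,7)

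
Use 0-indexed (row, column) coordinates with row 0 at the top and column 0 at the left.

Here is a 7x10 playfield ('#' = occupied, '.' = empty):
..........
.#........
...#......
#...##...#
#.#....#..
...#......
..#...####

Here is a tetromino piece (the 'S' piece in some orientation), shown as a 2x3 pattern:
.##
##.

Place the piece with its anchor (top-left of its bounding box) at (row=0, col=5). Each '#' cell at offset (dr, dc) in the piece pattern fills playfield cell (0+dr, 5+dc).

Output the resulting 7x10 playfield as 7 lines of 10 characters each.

Fill (0+0,5+1) = (0,6)
Fill (0+0,5+2) = (0,7)
Fill (0+1,5+0) = (1,5)
Fill (0+1,5+1) = (1,6)

Answer: ......##..
.#...##...
...#......
#...##...#
#.#....#..
...#......
..#...####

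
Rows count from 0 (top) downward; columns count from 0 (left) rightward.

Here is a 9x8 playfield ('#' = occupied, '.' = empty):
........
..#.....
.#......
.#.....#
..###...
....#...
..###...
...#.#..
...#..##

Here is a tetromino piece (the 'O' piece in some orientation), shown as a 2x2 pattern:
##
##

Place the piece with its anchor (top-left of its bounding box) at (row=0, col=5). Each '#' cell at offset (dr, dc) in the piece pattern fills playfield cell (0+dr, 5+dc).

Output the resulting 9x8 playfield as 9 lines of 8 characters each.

Answer: .....##.
..#..##.
.#......
.#.....#
..###...
....#...
..###...
...#.#..
...#..##

Derivation:
Fill (0+0,5+0) = (0,5)
Fill (0+0,5+1) = (0,6)
Fill (0+1,5+0) = (1,5)
Fill (0+1,5+1) = (1,6)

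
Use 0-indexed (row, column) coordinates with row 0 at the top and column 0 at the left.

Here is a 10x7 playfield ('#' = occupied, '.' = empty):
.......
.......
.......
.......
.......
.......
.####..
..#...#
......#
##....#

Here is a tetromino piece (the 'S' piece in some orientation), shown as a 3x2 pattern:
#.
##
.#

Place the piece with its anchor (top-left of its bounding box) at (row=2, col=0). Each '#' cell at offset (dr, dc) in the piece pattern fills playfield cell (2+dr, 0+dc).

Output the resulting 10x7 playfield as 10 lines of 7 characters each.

Answer: .......
.......
#......
##.....
.#.....
.......
.####..
..#...#
......#
##....#

Derivation:
Fill (2+0,0+0) = (2,0)
Fill (2+1,0+0) = (3,0)
Fill (2+1,0+1) = (3,1)
Fill (2+2,0+1) = (4,1)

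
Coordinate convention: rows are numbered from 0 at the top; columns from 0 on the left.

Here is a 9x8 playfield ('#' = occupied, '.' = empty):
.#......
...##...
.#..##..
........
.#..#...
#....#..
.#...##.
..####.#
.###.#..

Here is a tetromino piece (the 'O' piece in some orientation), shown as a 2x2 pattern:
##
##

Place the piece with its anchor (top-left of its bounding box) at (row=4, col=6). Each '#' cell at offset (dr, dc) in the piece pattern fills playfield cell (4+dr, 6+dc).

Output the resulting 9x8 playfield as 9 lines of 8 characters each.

Answer: .#......
...##...
.#..##..
........
.#..#.##
#....###
.#...##.
..####.#
.###.#..

Derivation:
Fill (4+0,6+0) = (4,6)
Fill (4+0,6+1) = (4,7)
Fill (4+1,6+0) = (5,6)
Fill (4+1,6+1) = (5,7)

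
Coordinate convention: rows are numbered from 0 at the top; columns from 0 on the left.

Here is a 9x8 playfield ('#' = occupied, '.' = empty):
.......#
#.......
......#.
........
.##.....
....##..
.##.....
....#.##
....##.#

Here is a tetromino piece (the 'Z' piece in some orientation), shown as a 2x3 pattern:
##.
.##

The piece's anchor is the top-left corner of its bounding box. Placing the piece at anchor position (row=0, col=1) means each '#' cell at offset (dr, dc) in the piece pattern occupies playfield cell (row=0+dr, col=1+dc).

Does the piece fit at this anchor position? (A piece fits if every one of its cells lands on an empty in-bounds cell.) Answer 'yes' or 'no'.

Answer: yes

Derivation:
Check each piece cell at anchor (0, 1):
  offset (0,0) -> (0,1): empty -> OK
  offset (0,1) -> (0,2): empty -> OK
  offset (1,1) -> (1,2): empty -> OK
  offset (1,2) -> (1,3): empty -> OK
All cells valid: yes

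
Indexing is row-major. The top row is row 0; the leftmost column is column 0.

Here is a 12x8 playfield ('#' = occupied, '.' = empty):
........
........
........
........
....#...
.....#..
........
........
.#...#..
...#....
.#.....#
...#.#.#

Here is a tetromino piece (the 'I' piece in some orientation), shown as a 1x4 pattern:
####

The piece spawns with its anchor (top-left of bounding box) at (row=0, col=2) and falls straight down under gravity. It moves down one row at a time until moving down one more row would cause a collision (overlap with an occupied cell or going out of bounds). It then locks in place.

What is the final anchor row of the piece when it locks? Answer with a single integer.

Spawn at (row=0, col=2). Try each row:
  row 0: fits
  row 1: fits
  row 2: fits
  row 3: fits
  row 4: blocked -> lock at row 3

Answer: 3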